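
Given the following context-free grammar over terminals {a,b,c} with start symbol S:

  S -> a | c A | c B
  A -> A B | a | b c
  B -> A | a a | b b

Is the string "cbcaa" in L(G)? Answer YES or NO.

Convert to CNF:
  S -> T1 A | T1 B | a
  A -> A B | T0 T1 | a
  B -> A B | T0 T0 | T0 T1 | T2 T2 | a
  T0 -> b
  T1 -> c
  T2 -> a

CYK table (by increasing span):
  [0..0]={T1}  "c"  orig:{}
  [1..1]={T0}  "b"  orig:{}
  [2..2]={T1}  "c"  orig:{}
  [3..3]={A,B,S,T2}  "a"  orig:{A,B,S}
  [4..4]={A,B,S,T2}  "a"  orig:{A,B,S}
  [0..1]=∅  "cb"
  [1..2]={A,B}  "bc"
  [2..3]={S}  "ca"
  [3..4]={A,B}  "aa"
  [0..2]={S}  "cbc"
  [1..3]={A,B}  "bca"
  [2..4]={S}  "caa"
  [0..3]={S}  "cbca"
  [1..4]={A,B}  "bcaa"
  [0..4]={S}  "cbcaa"

S ∈ T[0,4] ⇒ YES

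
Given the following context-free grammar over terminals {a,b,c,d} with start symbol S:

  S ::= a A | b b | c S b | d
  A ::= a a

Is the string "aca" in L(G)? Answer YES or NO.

CNF form of G:
  S -> T0 A | T1 T1 | T2 X3 | d
  A -> T0 T0
  T0 -> a
  T1 -> b
  T2 -> c
  X3 -> S T1

CYK table (by increasing span):
  [0..0]={T0}  "a"  orig:{}
  [1..1]={T2}  "c"  orig:{}
  [2..2]={T0}  "a"  orig:{}
  [0..1]=∅  "ac"
  [1..2]=∅  "ca"
  [0..2]=∅  "aca"

S ∉ T[0,2] ⇒ NO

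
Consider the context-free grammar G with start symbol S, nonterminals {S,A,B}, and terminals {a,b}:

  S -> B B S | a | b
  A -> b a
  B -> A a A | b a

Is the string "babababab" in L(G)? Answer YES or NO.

CNF form of G:
  S -> B X3 | a | b
  A -> T0 T1
  B -> A X2 | T0 T1
  T0 -> b
  T1 -> a
  X2 -> T1 A
  X3 -> B S

CYK table (by increasing span):
  cell(0,0) b: {S,T0}  orig:{S}
  cell(1,1) a: {S,T1}  orig:{S}
  cell(2,2) b: {S,T0}  orig:{S}
  cell(3,3) a: {S,T1}  orig:{S}
  cell(4,4) b: {S,T0}  orig:{S}
  cell(5,5) a: {S,T1}  orig:{S}
  cell(6,6) b: {S,T0}  orig:{S}
  cell(7,7) a: {S,T1}  orig:{S}
  cell(8,8) b: {S,T0}  orig:{S}
  cell(0,1) ba: {A,B}
  cell(1,2) ab: ∅
  cell(2,3) ba: {A,B}
  cell(3,4) ab: ∅
  cell(4,5) ba: {A,B}
  cell(5,6) ab: ∅
  cell(6,7) ba: {A,B}
  cell(7,8) ab: ∅
  cell(0,2) bab: {X3}  orig:{}
  cell(1,3) aba: {X2}  orig:{}
  cell(2,4) bab: {X3}  orig:{}
  cell(3,5) aba: {X2}  orig:{}
  cell(4,6) bab: {X3}  orig:{}
  cell(5,7) aba: {X2}  orig:{}
  cell(6,8) bab: {X3}  orig:{}
  cell(0,3) baba: ∅
  cell(1,4) abab: ∅
  cell(2,5) baba: ∅
  cell(3,6) abab: ∅
  cell(4,7) baba: ∅
  cell(5,8) abab: ∅
  cell(0,4) babab: {S}
  cell(1,5) ababa: ∅
  cell(2,6) babab: {S}
  cell(3,7) ababa: ∅
  cell(4,8) babab: {S}
  cell(0,5) bababa: ∅
  cell(1,6) ababab: ∅
  cell(2,7) bababa: ∅
  cell(3,8) ababab: ∅
  cell(0,6) bababab: {X3}  orig:{}
  cell(1,7) abababa: ∅
  cell(2,8) bababab: {X3}  orig:{}
  cell(0,7) babababa: ∅
  cell(1,8) abababab: ∅
  cell(0,8) babababab: {S}

S ∈ T[0,8] ⇒ YES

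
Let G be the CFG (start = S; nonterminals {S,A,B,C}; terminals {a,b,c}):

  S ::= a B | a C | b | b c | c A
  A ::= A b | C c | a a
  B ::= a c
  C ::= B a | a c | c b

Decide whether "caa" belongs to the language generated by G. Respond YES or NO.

CNF form of G:
  S -> T0 T1 | T1 A | T2 B | T2 C | b
  A -> A T0 | C T1 | T2 T2
  B -> T2 T1
  C -> B T2 | T1 T0 | T2 T1
  T0 -> b
  T1 -> c
  T2 -> a

CYK table (by increasing span):
  T[0,0] 'c' = {T1}  orig:{}
  T[1,1] 'a' = {T2}  orig:{}
  T[2,2] 'a' = {T2}  orig:{}
  T[0,1] 'ca' = ∅
  T[1,2] 'aa' = {A}
  T[0,2] 'caa' = {S}

S ∈ T[0,2] ⇒ YES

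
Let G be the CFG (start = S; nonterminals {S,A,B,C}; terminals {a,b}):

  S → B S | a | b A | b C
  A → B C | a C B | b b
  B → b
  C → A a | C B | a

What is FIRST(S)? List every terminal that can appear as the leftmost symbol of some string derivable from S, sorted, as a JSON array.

FIRST sets, iterate to fixpoint:
pass 1:
  A via A→a C B: +{a}
  A via A→b b: +{b}
  B via B→b: +{b}
  C via C→A a: +{a,b}
  S via S→B S: +{b}
  S via S→a: +{a}
  FIRST[S]={a,b}  FIRST[A]={a,b}  FIRST[B]={b}  FIRST[C]={a,b}
pass 2: done
  FIRST[S]={a,b}  FIRST[A]={a,b}  FIRST[B]={b}  FIRST[C]={a,b}

FIRST(S) = ["a", "b"]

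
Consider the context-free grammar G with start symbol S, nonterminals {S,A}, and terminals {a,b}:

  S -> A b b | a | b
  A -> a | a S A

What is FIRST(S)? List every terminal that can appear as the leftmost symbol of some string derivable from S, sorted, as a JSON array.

FIRST iteration:
iter 1:
  A via A→a: +{a}
  S via S→A b b: +{a}
  S via S→b: +{b}
  FIRST[S]={a,b}  FIRST[A]={a}
iter 2: (no change)
  FIRST[S]={a,b}  FIRST[A]={a}

FIRST(S) = ["a", "b"]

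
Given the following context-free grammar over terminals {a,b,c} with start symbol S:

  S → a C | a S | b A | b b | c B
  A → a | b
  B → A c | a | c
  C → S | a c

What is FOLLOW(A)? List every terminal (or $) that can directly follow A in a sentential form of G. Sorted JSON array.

FIRST iteration:
[1]
  A via A→a: +{a}
  A via A→b: +{b}
  B via B→A c: +{a,b}
  B via B→c: +{c}
  C via C→a c: +{a}
  S via S→a C: +{a}
  S via S→b A: +{b}
  S via S→c B: +{c}
  FIRST[S]={a,b,c}  FIRST[A]={a,b}  FIRST[B]={a,b,c}  FIRST[C]={a}
[2]
  C via C→S: +{b,c}
  FIRST[S]={a,b,c}  FIRST[A]={a,b}  FIRST[B]={a,b,c}  FIRST[C]={a,b,c}
[3] done
  FIRST[S]={a,b,c}  FIRST[A]={a,b}  FIRST[B]={a,b,c}  FIRST[C]={a,b,c}

FOLLOW sets:
initialize: $ ∈ FOLLOW(S)
[1]
  B→A c: FOLLOW(A) ⊇ FIRST(c) = {c}; new: +{c}
  S→a C: FOLLOW(C) ⊇ FOLLOW(S) ⊇ {$}; new: +{$}
  S→b A: FOLLOW(A) ⊇ FOLLOW(S) ⊇ {$}; new: +{$}
  S→c B: FOLLOW(B) ⊇ FOLLOW(S) ⊇ {$}; new: +{$}
  FOLLOW(S)={$}  FOLLOW(A)={$,c}  FOLLOW(B)={$}  FOLLOW(C)={$}
[2] done
  FOLLOW(S)={$}  FOLLOW(A)={$,c}  FOLLOW(B)={$}  FOLLOW(C)={$}

FOLLOW(A) = ["$", "c"]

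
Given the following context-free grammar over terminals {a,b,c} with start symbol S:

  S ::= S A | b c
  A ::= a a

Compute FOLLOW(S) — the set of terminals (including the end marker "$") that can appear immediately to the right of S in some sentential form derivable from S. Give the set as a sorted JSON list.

FIRST sets, iterate to fixpoint:
iter 1:
  A via A→a a: +{a}
  S via S→b c: +{b}
  FIRST[S]={b}  FIRST[A]={a}
iter 2: (stable)
  FIRST[S]={b}  FIRST[A]={a}

FOLLOW iteration:
seed FOLLOW(S) with $
iter 1:
  S→S A: FOLLOW(S) ⊇ FIRST(A) = {a}; new: +{a}
  S→S A: FOLLOW(A) ⊇ FOLLOW(S) ⊇ {$,a}; new: +{$,a}
  FOLLOW(S)={$,a}  FOLLOW(A)={$,a}
iter 2: — fixpoint
  FOLLOW(S)={$,a}  FOLLOW(A)={$,a}

FOLLOW(S) = ["$", "a"]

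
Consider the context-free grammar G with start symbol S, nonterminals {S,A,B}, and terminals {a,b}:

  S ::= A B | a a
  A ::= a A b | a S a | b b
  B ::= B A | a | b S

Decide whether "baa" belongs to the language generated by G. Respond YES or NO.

Convert to CNF:
  S -> A B | T0 T0
  A -> T0 X2 | T0 X3 | T1 T1
  B -> B A | T1 S | a
  T0 -> a
  T1 -> b
  X2 -> A T1
  X3 -> S T0

CYK fill:
  T[0,0] 'b' = {T1}  orig:{}
  T[1,1] 'a' = {B,T0}  orig:{B}
  T[2,2] 'a' = {B,T0}  orig:{B}
  T[0,1] 'ba' = ∅
  T[1,2] 'aa' = {S}
  T[0,2] 'baa' = {B}

S ∉ T[0,2] ⇒ NO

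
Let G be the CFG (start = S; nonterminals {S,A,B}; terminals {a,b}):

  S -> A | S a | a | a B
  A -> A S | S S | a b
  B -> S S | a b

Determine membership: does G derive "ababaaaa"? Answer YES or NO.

CNF form of G:
  S -> A S | S S | S T0 | T0 B | T0 T1 | a
  A -> A S | S S | T0 T1
  B -> S S | T0 T1
  T0 -> a
  T1 -> b

CYK fill:
  T[0,0] 'a' = {S,T0}  orig:{S}
  T[1,1] 'b' = {T1}  orig:{}
  T[2,2] 'a' = {S,T0}  orig:{S}
  T[3,3] 'b' = {T1}  orig:{}
  T[4,4] 'a' = {S,T0}  orig:{S}
  T[5,5] 'a' = {S,T0}  orig:{S}
  T[6,6] 'a' = {S,T0}  orig:{S}
  T[7,7] 'a' = {S,T0}  orig:{S}
  T[0,1] 'ab' = {A,B,S}
  T[1,2] 'ba' = ∅
  T[2,3] 'ab' = {A,B,S}
  T[3,4] 'ba' = ∅
  T[4,5] 'aa' = {A,B,S}
  T[5,6] 'aa' = {A,B,S}
  T[6,7] 'aa' = {A,B,S}
  T[0,2] 'aba' = {A,B,S}
  T[1,3] 'bab' = ∅
  T[2,4] 'aba' = {A,B,S}
  T[3,5] 'baa' = ∅
  T[4,6] 'aaa' = {A,B,S}
  T[5,7] 'aaa' = {A,B,S}
  T[0,3] 'abab' = {A,B,S}
  T[1,4] 'baba' = ∅
  T[2,5] 'abaa' = {A,B,S}
  T[3,6] 'baaa' = ∅
  T[4,7] 'aaaa' = {A,B,S}
  T[0,4] 'ababa' = {A,B,S}
  T[1,5] 'babaa' = ∅
  T[2,6] 'abaaa' = {A,B,S}
  T[3,7] 'baaaa' = ∅
  T[0,5] 'ababaa' = {A,B,S}
  T[1,6] 'babaaa' = ∅
  T[2,7] 'abaaaa' = {A,B,S}
  T[0,6] 'ababaaa' = {A,B,S}
  T[1,7] 'babaaaa' = ∅
  T[0,7] 'ababaaaa' = {A,B,S}

S ∈ T[0,7] ⇒ YES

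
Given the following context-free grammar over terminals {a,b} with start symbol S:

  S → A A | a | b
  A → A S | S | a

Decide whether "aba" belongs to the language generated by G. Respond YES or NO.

CNF form of G:
  S -> A A | a | b
  A -> A A | A S | a | b

Fill CYK table bottom-up:
  [0..0]={A,S}  "a"
  [1..1]={A,S}  "b"
  [2..2]={A,S}  "a"
  [0..1]={A,S}  "ab"
  [1..2]={A,S}  "ba"
  [0..2]={A,S}  "aba"

S ∈ T[0,2] ⇒ YES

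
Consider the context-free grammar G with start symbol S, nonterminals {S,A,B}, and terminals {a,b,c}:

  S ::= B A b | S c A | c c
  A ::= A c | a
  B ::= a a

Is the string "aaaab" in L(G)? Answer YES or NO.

CNF form of G:
  S -> B X3 | S X4 | T0 T0
  A -> A T0 | a
  B -> T1 T1
  T0 -> c
  T1 -> a
  T2 -> b
  X3 -> A T2
  X4 -> T0 A

Fill CYK table bottom-up:
  T[0,0] 'a' = {A,T1}  orig:{A}
  T[1,1] 'a' = {A,T1}  orig:{A}
  T[2,2] 'a' = {A,T1}  orig:{A}
  T[3,3] 'a' = {A,T1}  orig:{A}
  T[4,4] 'b' = {T2}  orig:{}
  T[0,1] 'aa' = {B}
  T[1,2] 'aa' = {B}
  T[2,3] 'aa' = {B}
  T[3,4] 'ab' = {X3}  orig:{}
  T[0,2] 'aaa' = ∅
  T[1,3] 'aaa' = ∅
  T[2,4] 'aab' = ∅
  T[0,3] 'aaaa' = ∅
  T[1,4] 'aaab' = {S}
  T[0,4] 'aaaab' = ∅

S ∉ T[0,4] ⇒ NO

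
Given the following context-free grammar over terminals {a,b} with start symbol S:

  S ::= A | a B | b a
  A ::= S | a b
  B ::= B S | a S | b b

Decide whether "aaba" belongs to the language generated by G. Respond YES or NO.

CNF form of G:
  S -> T0 B | T0 T1 | T1 T0
  A -> T0 B | T0 T1 | T1 T0
  B -> B S | T0 S | T1 T1
  T0 -> a
  T1 -> b

CYK table (by increasing span):
  cell(0,0) a: {T0}  orig:{}
  cell(1,1) a: {T0}  orig:{}
  cell(2,2) b: {T1}  orig:{}
  cell(3,3) a: {T0}  orig:{}
  cell(0,1) aa: ∅
  cell(1,2) ab: {A,S}
  cell(2,3) ba: {A,S}
  cell(0,2) aab: {B}
  cell(1,3) aba: {B}
  cell(0,3) aaba: {A,S}

S ∈ T[0,3] ⇒ YES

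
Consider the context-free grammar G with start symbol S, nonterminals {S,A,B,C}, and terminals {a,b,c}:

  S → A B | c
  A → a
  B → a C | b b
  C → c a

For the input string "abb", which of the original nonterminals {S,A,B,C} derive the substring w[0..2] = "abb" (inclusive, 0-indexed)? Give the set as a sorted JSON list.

Convert to CNF:
  S -> A B | c
  A -> a
  B -> T0 C | T1 T1
  C -> T2 T0
  T0 -> a
  T1 -> b
  T2 -> c

Fill CYK table bottom-up, restricted to cells inside w[0..2]:
  [0..0]={A,T0}  "a"  orig:{A}
  [1..1]={T1}  "b"  orig:{}
  [2..2]={T1}  "b"  orig:{}
  [0..1]=∅  "ab"
  [1..2]={B}  "bb"
  [0..2]={S}  "abb"

Original NTs in T[0,2] deriving "abb": ["S"]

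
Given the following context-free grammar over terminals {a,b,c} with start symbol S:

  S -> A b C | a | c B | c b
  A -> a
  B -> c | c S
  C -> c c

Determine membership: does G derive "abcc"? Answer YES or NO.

Convert to CNF:
  S -> A X2 | T0 B | T0 T1 | a
  A -> a
  B -> T0 S | c
  C -> T0 T0
  T0 -> c
  T1 -> b
  X2 -> T1 C

CYK fill:
  T[0,0] 'a' = {A,S}
  T[1,1] 'b' = {T1}  orig:{}
  T[2,2] 'c' = {B,T0}  orig:{B}
  T[3,3] 'c' = {B,T0}  orig:{B}
  T[0,1] 'ab' = ∅
  T[1,2] 'bc' = ∅
  T[2,3] 'cc' = {C,S}
  T[0,2] 'abc' = ∅
  T[1,3] 'bcc' = {X2}  orig:{}
  T[0,3] 'abcc' = {S}

S ∈ T[0,3] ⇒ YES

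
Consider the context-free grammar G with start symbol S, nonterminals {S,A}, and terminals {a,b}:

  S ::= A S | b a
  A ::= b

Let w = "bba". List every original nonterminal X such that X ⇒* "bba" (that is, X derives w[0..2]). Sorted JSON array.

CNF form of G:
  S -> A S | T0 T1
  A -> b
  T0 -> b
  T1 -> a

CYK table (by increasing span) — only the sub-triangle for w[0..2]:
  [0..0]={A,T0}  "b"  orig:{A}
  [1..1]={A,T0}  "b"  orig:{A}
  [2..2]={T1}  "a"  orig:{}
  [0..1]=∅  "bb"
  [1..2]={S}  "ba"
  [0..2]={S}  "bba"

Original NTs in T[0,2] deriving "bba": ["S"]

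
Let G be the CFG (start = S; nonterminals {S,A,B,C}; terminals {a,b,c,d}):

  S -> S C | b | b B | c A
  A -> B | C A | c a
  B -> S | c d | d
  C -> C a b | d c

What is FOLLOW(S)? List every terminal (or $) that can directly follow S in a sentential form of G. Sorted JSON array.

FIRST iteration:
iter 1:
  A via A→c a: +{c}
  B via B→c d: +{c}
  B via B→d: +{d}
  C via C→d c: +{d}
  S via S→b: +{b}
  S via S→c A: +{c}
  S: {b,c}  A: {c}  B: {c,d}  C: {d}
iter 2:
  A via A→B: +{d}
  B via B→S: +{b}
  S: {b,c}  A: {c,d}  B: {b,c,d}  C: {d}
iter 3:
  A via A→B: +{b}
  S: {b,c}  A: {b,c,d}  B: {b,c,d}  C: {d}
iter 4: (stable)
  S: {b,c}  A: {b,c,d}  B: {b,c,d}  C: {d}

Compute FOLLOW by fixpoint:
seed FOLLOW(S) with $
[1]
  A→C A: FOLLOW(C) ⊇ FIRST(A) = {b,c,d}; new: +{b,c,d}
  C→C a b: FOLLOW(C) ⊇ FIRST(a) = {a}; new: +{a}
  S→S C: FOLLOW(S) ⊇ FIRST(C) = {d}; new: +{d}
  S→S C: FOLLOW(C) ⊇ FOLLOW(S) ⊇ {$,d}; new: +{$}
  S→b B: FOLLOW(B) ⊇ FOLLOW(S) ⊇ {$,d}; new: +{$,d}
  S→c A: FOLLOW(A) ⊇ FOLLOW(S) ⊇ {$,d}; new: +{$,d}
  FOLLOW(S)={$,d}  FOLLOW(A)={$,d}  FOLLOW(B)={$,d}  FOLLOW(C)={$,a,b,c,d}
[2] done
  FOLLOW(S)={$,d}  FOLLOW(A)={$,d}  FOLLOW(B)={$,d}  FOLLOW(C)={$,a,b,c,d}

FOLLOW(S) = ["$", "d"]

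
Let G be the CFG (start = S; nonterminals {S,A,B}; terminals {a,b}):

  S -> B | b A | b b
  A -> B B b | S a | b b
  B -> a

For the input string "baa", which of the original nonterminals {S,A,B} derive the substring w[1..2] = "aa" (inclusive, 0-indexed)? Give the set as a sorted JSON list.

Convert to CNF:
  S -> T0 A | T0 T0 | a
  A -> B X2 | S T1 | T0 T0
  B -> a
  T0 -> b
  T1 -> a
  X2 -> B T0

Fill CYK table bottom-up, restricted to cells inside w[1..2]:
  T[1,1] 'a' = {B,S,T1}  orig:{B,S}
  T[2,2] 'a' = {B,S,T1}  orig:{B,S}
  T[1,2] 'aa' = {A}

Original NTs in T[1,2] deriving "aa": ["A"]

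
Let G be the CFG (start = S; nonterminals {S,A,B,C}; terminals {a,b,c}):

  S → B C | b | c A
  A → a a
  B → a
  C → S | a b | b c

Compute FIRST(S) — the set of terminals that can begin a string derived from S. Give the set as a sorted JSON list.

Compute FIRST by fixpoint:
round 1:
  A via A→a a: +{a}
  B via B→a: +{a}
  C via C→a b: +{a}
  C via C→b c: +{b}
  S via S→B C: +{a}
  S via S→b: +{b}
  S via S→c A: +{c}
  S: {a,b,c}  A: {a}  B: {a}  C: {a,b}
round 2:
  C via C→S: +{c}
  S: {a,b,c}  A: {a}  B: {a}  C: {a,b,c}
round 3: done
  S: {a,b,c}  A: {a}  B: {a}  C: {a,b,c}

FIRST(S) = ["a", "b", "c"]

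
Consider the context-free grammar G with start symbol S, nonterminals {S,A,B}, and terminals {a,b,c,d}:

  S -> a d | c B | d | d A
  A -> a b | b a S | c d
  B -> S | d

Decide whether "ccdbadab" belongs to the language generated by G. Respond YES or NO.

Convert to CNF:
  S -> T0 T3 | T2 B | T3 A | d
  A -> T0 T1 | T1 X4 | T2 T3
  B -> T0 T3 | T2 B | T3 A | d
  T0 -> a
  T1 -> b
  T2 -> c
  T3 -> d
  X4 -> T0 S

CYK fill:
  cell(0,0) c: {T2}  orig:{}
  cell(1,1) c: {T2}  orig:{}
  cell(2,2) d: {B,S,T3}  orig:{B,S}
  cell(3,3) b: {T1}  orig:{}
  cell(4,4) a: {T0}  orig:{}
  cell(5,5) d: {B,S,T3}  orig:{B,S}
  cell(6,6) a: {T0}  orig:{}
  cell(7,7) b: {T1}  orig:{}
  cell(0,1) cc: ∅
  cell(1,2) cd: {A,B,S}
  cell(2,3) db: ∅
  cell(3,4) ba: ∅
  cell(4,5) ad: {B,S,X4}  orig:{B,S}
  cell(5,6) da: ∅
  cell(6,7) ab: {A}
  cell(0,2) ccd: {B,S}
  cell(1,3) cdb: ∅
  cell(2,4) dba: ∅
  cell(3,5) bad: {A}
  cell(4,6) ada: ∅
  cell(5,7) dab: {B,S}
  cell(0,3) ccdb: ∅
  cell(1,4) cdba: ∅
  cell(2,5) dbad: {B,S}
  cell(3,6) bada: ∅
  cell(4,7) adab: {X4}  orig:{}
  cell(0,4) ccdba: ∅
  cell(1,5) cdbad: {B,S}
  cell(2,6) dbada: ∅
  cell(3,7) badab: {A}
  cell(0,5) ccdbad: {B,S}
  cell(1,6) cdbada: ∅
  cell(2,7) dbadab: {B,S}
  cell(0,6) ccdbada: ∅
  cell(1,7) cdbadab: {B,S}
  cell(0,7) ccdbadab: {B,S}

S ∈ T[0,7] ⇒ YES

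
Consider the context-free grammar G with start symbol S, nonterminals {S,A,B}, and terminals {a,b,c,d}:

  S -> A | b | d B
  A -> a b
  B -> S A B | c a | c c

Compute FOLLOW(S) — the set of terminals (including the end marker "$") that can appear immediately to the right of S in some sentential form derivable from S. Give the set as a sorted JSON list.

FIRST iteration:
pass 1:
  A via A→a b: +{a}
  B via B→c a: +{c}
  S via S→A: +{a}
  S via S→b: +{b}
  S via S→d B: +{d}
  S: {a,b,d}  A: {a}  B: {c}
pass 2:
  B via B→S A B: +{a,b,d}
  S: {a,b,d}  A: {a}  B: {a,b,c,d}
pass 3: (stable)
  S: {a,b,d}  A: {a}  B: {a,b,c,d}

FOLLOW sets:
initialize: $ ∈ FOLLOW(S)
[1]
  B→S A B: FOLLOW(S) ⊇ FIRST(A) = {a}; new: +{a}
  B→S A B: FOLLOW(A) ⊇ FIRST(B) = {a,b,c,d}; new: +{a,b,c,d}
  S→A: FOLLOW(A) ⊇ FOLLOW(S) ⊇ {$,a}; new: +{$}
  S→d B: FOLLOW(B) ⊇ FOLLOW(S) ⊇ {$,a}; new: +{$,a}
  FOLLOW(S)={$,a}  FOLLOW(A)={$,a,b,c,d}  FOLLOW(B)={$,a}
[2] (no change)
  FOLLOW(S)={$,a}  FOLLOW(A)={$,a,b,c,d}  FOLLOW(B)={$,a}

FOLLOW(S) = ["$", "a"]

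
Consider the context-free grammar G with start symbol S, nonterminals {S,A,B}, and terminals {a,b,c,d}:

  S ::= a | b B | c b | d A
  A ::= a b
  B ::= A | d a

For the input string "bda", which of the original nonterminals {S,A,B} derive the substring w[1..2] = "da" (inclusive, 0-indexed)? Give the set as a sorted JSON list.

Convert to CNF:
  S -> T1 B | T2 A | T3 T1 | a
  A -> T0 T1
  B -> T0 T1 | T2 T0
  T0 -> a
  T1 -> b
  T2 -> d
  T3 -> c

CYK fill — only the sub-triangle for w[1..2]:
  T[1,1] 'd' = {T2}  orig:{}
  T[2,2] 'a' = {S,T0}  orig:{S}
  T[1,2] 'da' = {B}

Original NTs in T[1,2] deriving "da": ["B"]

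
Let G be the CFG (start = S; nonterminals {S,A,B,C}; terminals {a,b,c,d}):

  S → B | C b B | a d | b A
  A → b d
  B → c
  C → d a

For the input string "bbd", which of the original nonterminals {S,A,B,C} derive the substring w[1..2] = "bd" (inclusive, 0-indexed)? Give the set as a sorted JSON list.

CNF form of G:
  S -> C X3 | T0 A | T2 T1 | c
  A -> T0 T1
  B -> c
  C -> T1 T2
  T0 -> b
  T1 -> d
  T2 -> a
  X3 -> T0 B

Fill CYK table bottom-up — only the sub-triangle for w[1..2]:
  cell(1,1) b: {T0}  orig:{}
  cell(2,2) d: {T1}  orig:{}
  cell(1,2) bd: {A}

Original NTs in T[1,2] deriving "bd": ["A"]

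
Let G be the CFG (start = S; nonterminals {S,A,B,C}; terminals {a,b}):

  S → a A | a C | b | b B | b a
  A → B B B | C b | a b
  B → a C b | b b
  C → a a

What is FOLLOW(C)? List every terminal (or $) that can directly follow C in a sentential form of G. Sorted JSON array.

Compute FIRST by fixpoint:
[1]
  A via A→a b: +{a}
  B via B→a C b: +{a}
  B via B→b b: +{b}
  C via C→a a: +{a}
  S via S→a A: +{a}
  S via S→b: +{b}
  S: {a,b}  A: {a}  B: {a,b}  C: {a}
[2]
  A via A→B B B: +{b}
  S: {a,b}  A: {a,b}  B: {a,b}  C: {a}
[3] (stable)
  S: {a,b}  A: {a,b}  B: {a,b}  C: {a}

FOLLOW iteration:
FOLLOW(S) := {$}
iter 1:
  A→B B B: FOLLOW(B) ⊇ FIRST(B) = {a,b}; new: +{a,b}
  A→C b: FOLLOW(C) ⊇ FIRST(b) = {b}; new: +{b}
  S→a A: FOLLOW(A) ⊇ FOLLOW(S) ⊇ {$}; new: +{$}
  S→a C: FOLLOW(C) ⊇ FOLLOW(S) ⊇ {$}; new: +{$}
  S→b B: FOLLOW(B) ⊇ FOLLOW(S) ⊇ {$}; new: +{$}
  S: {$}  A: {$}  B: {$,a,b}  C: {$,b}
iter 2: (no change)
  S: {$}  A: {$}  B: {$,a,b}  C: {$,b}

FOLLOW(C) = ["$", "b"]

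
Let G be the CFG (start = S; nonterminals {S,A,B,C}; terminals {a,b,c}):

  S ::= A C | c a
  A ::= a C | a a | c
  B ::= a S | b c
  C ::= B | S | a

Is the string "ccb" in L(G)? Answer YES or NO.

CNF form of G:
  S -> A C | T2 T0
  A -> T0 C | T0 T0 | c
  B -> T0 S | T1 T2
  C -> A C | T0 S | T1 T2 | T2 T0 | a
  T0 -> a
  T1 -> b
  T2 -> c

CYK fill:
  [0..0]={A,T2}  "c"  orig:{A}
  [1..1]={A,T2}  "c"  orig:{A}
  [2..2]={T1}  "b"  orig:{}
  [0..1]=∅  "cc"
  [1..2]=∅  "cb"
  [0..2]=∅  "ccb"

S ∉ T[0,2] ⇒ NO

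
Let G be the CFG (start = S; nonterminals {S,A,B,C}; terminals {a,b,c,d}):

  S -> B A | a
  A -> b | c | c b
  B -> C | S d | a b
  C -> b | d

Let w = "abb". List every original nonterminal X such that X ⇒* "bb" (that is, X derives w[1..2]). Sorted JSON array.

CNF form of G:
  S -> B A | a
  A -> T0 T1 | b | c
  B -> S T2 | T3 T1 | b | d
  C -> b | d
  T0 -> c
  T1 -> b
  T2 -> d
  T3 -> a

CYK table (by increasing span), restricted to cells inside w[1..2]:
  [1..1]={A,B,C,T1}  "b"  orig:{A,B,C}
  [2..2]={A,B,C,T1}  "b"  orig:{A,B,C}
  [1..2]={S}  "bb"

Original NTs in T[1,2] deriving "bb": ["S"]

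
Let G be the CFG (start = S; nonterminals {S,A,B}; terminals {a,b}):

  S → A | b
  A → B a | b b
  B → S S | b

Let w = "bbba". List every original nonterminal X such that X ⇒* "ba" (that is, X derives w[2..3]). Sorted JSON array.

CNF form of G:
  S -> B T0 | T1 T1 | b
  A -> B T0 | T1 T1
  B -> S S | b
  T0 -> a
  T1 -> b

CYK fill — only the sub-triangle for w[2..3]:
  T[2,2] 'b' = {B,S,T1}  orig:{B,S}
  T[3,3] 'a' = {T0}  orig:{}
  T[2,3] 'ba' = {A,S}

Original NTs in T[2,3] deriving "ba": ["A", "S"]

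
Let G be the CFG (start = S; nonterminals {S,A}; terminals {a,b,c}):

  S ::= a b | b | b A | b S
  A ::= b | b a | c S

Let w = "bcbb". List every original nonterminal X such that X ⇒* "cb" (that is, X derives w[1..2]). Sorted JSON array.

Convert to CNF:
  S -> T0 A | T0 S | T1 T0 | b
  A -> T0 T1 | T2 S | b
  T0 -> b
  T1 -> a
  T2 -> c

Fill CYK table bottom-up, restricted to cells inside w[1..2]:
  [1..1]={T2}  "c"  orig:{}
  [2..2]={A,S,T0}  "b"  orig:{A,S}
  [1..2]={A}  "cb"

Original NTs in T[1,2] deriving "cb": ["A"]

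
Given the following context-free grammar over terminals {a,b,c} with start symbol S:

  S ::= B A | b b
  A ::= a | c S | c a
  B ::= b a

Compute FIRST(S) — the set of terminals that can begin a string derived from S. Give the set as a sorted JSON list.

FIRST iteration:
pass 1:
  A via A→a: +{a}
  A via A→c S: +{c}
  B via B→b a: +{b}
  S via S→B A: +{b}
  FIRST[S]={b}  FIRST[A]={a,c}  FIRST[B]={b}
pass 2: — fixpoint
  FIRST[S]={b}  FIRST[A]={a,c}  FIRST[B]={b}

FIRST(S) = ["b"]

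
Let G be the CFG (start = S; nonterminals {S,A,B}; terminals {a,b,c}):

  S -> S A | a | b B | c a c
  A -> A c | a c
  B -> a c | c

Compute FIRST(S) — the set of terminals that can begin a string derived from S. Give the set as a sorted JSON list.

FIRST sets, iterate to fixpoint:
[1]
  A via A→a c: +{a}
  B via B→a c: +{a}
  B via B→c: +{c}
  S via S→a: +{a}
  S via S→b B: +{b}
  S via S→c a c: +{c}
  FIRST(S)={a,b,c}  FIRST(A)={a}  FIRST(B)={a,c}
[2] (no change)
  FIRST(S)={a,b,c}  FIRST(A)={a}  FIRST(B)={a,c}

FIRST(S) = ["a", "b", "c"]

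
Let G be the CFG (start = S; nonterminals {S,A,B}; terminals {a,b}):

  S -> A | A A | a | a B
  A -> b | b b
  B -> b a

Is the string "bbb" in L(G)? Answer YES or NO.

CNF form of G:
  S -> A A | T0 T0 | T1 B | a | b
  A -> T0 T0 | b
  B -> T0 T1
  T0 -> b
  T1 -> a

CYK fill:
  [0..0]={A,S,T0}  "b"  orig:{A,S}
  [1..1]={A,S,T0}  "b"  orig:{A,S}
  [2..2]={A,S,T0}  "b"  orig:{A,S}
  [0..1]={A,S}  "bb"
  [1..2]={A,S}  "bb"
  [0..2]={S}  "bbb"

S ∈ T[0,2] ⇒ YES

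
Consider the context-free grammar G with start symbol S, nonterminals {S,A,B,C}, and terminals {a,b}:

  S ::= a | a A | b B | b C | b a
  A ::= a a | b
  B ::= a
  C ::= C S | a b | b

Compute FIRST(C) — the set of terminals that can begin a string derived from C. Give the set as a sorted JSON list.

FIRST sets, iterate to fixpoint:
[1]
  A via A→a a: +{a}
  A via A→b: +{b}
  B via B→a: +{a}
  C via C→a b: +{a}
  C via C→b: +{b}
  S via S→a: +{a}
  S via S→b B: +{b}
  FIRST(S)={a,b}  FIRST(A)={a,b}  FIRST(B)={a}  FIRST(C)={a,b}
[2] — fixpoint
  FIRST(S)={a,b}  FIRST(A)={a,b}  FIRST(B)={a}  FIRST(C)={a,b}

FIRST(C) = ["a", "b"]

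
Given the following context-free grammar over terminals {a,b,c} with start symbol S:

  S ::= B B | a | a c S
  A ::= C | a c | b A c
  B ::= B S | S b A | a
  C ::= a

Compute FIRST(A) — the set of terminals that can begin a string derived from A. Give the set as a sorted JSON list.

FIRST sets, iterate to fixpoint:
pass 1:
  A via A→a c: +{a}
  A via A→b A c: +{b}
  B via B→a: +{a}
  C via C→a: +{a}
  S via S→B B: +{a}
  S: {a}  A: {a,b}  B: {a}  C: {a}
pass 2: done
  S: {a}  A: {a,b}  B: {a}  C: {a}

FIRST(A) = ["a", "b"]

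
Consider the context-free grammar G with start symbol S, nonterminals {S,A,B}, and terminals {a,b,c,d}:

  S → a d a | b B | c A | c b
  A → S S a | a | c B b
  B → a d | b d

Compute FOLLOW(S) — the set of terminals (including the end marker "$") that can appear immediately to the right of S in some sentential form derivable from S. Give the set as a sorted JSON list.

FIRST iteration:
round 1:
  A via A→a: +{a}
  A via A→c B b: +{c}
  B via B→a d: +{a}
  B via B→b d: +{b}
  S via S→a d a: +{a}
  S via S→b B: +{b}
  S via S→c A: +{c}
  FIRST[S]={a,b,c}  FIRST[A]={a,c}  FIRST[B]={a,b}
round 2:
  A via A→S S a: +{b}
  FIRST[S]={a,b,c}  FIRST[A]={a,b,c}  FIRST[B]={a,b}
round 3: (no change)
  FIRST[S]={a,b,c}  FIRST[A]={a,b,c}  FIRST[B]={a,b}

Compute FOLLOW by fixpoint:
FOLLOW(S) := {$}
iter 1:
  A→S S a: FOLLOW(S) ⊇ FIRST(S) = {a,b,c}; new: +{a,b,c}
  A→c B b: FOLLOW(B) ⊇ FIRST(b) = {b}; new: +{b}
  S→b B: FOLLOW(B) ⊇ FOLLOW(S) ⊇ {$,a,b,c}; new: +{$,a,c}
  S→c A: FOLLOW(A) ⊇ FOLLOW(S) ⊇ {$,a,b,c}; new: +{$,a,b,c}
  S: {$,a,b,c}  A: {$,a,b,c}  B: {$,a,b,c}
iter 2: — fixpoint
  S: {$,a,b,c}  A: {$,a,b,c}  B: {$,a,b,c}

FOLLOW(S) = ["$", "a", "b", "c"]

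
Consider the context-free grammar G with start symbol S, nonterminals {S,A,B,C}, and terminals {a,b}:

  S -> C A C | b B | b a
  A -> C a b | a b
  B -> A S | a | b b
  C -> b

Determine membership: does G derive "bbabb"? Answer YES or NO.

CNF form of G:
  S -> C X3 | T1 B | T1 T0
  A -> C X2 | T0 T1
  B -> A S | T1 T1 | a
  C -> b
  T0 -> a
  T1 -> b
  X2 -> T0 T1
  X3 -> A C

CYK fill:
  cell(0,0) b: {C,T1}  orig:{C}
  cell(1,1) b: {C,T1}  orig:{C}
  cell(2,2) a: {B,T0}  orig:{B}
  cell(3,3) b: {C,T1}  orig:{C}
  cell(4,4) b: {C,T1}  orig:{C}
  cell(0,1) bb: {B}
  cell(1,2) ba: {S}
  cell(2,3) ab: {A,X2}  orig:{A}
  cell(3,4) bb: {B}
  cell(0,2) bba: ∅
  cell(1,3) bab: {A}
  cell(2,4) abb: {X3}  orig:{}
  cell(0,3) bbab: ∅
  cell(1,4) babb: {S,X3}  orig:{S}
  cell(0,4) bbabb: {S}

S ∈ T[0,4] ⇒ YES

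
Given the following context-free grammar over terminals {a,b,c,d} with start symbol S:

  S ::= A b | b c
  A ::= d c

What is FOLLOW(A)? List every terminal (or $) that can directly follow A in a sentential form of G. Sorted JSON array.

FIRST sets, iterate to fixpoint:
iter 1:
  A via A→d c: +{d}
  S via S→A b: +{d}
  S via S→b c: +{b}
  S: {b,d}  A: {d}
iter 2: (stable)
  S: {b,d}  A: {d}

FOLLOW sets:
seed FOLLOW(S) with $
[1]
  S→A b: FOLLOW(A) ⊇ FIRST(b) = {b}; new: +{b}
  FOLLOW[S]={$}  FOLLOW[A]={b}
[2] (no change)
  FOLLOW[S]={$}  FOLLOW[A]={b}

FOLLOW(A) = ["b"]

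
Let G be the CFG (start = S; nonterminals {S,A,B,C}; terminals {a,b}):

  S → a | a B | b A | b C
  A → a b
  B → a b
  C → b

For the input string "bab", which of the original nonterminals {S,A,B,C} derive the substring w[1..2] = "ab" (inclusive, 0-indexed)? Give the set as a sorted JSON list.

Convert to CNF:
  S -> T0 B | T1 A | T1 C | a
  A -> T0 T1
  B -> T0 T1
  C -> b
  T0 -> a
  T1 -> b

CYK table (by increasing span) (cells [i..j] with 1 ≤ i ≤ j ≤ 2 only):
  [1..1]={S,T0}  "a"  orig:{S}
  [2..2]={C,T1}  "b"  orig:{C}
  [1..2]={A,B}  "ab"

Original NTs in T[1,2] deriving "ab": ["A", "B"]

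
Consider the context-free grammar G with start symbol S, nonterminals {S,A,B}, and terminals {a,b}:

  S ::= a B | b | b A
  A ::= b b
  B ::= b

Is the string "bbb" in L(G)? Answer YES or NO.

Convert to CNF:
  S -> T0 A | T1 B | b
  A -> T0 T0
  B -> b
  T0 -> b
  T1 -> a

Fill CYK table bottom-up:
  [0..0]={B,S,T0}  "b"  orig:{B,S}
  [1..1]={B,S,T0}  "b"  orig:{B,S}
  [2..2]={B,S,T0}  "b"  orig:{B,S}
  [0..1]={A}  "bb"
  [1..2]={A}  "bb"
  [0..2]={S}  "bbb"

S ∈ T[0,2] ⇒ YES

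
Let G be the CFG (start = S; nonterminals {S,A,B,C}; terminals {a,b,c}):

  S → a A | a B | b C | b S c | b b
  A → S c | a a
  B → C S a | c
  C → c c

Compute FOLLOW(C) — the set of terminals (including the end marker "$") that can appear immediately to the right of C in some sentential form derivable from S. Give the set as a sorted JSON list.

FIRST iteration:
iter 1:
  A via A→a a: +{a}
  B via B→c: +{c}
  C via C→c c: +{c}
  S via S→a A: +{a}
  S via S→b C: +{b}
  FIRST(S)={a,b}  FIRST(A)={a}  FIRST(B)={c}  FIRST(C)={c}
iter 2:
  A via A→S c: +{b}
  FIRST(S)={a,b}  FIRST(A)={a,b}  FIRST(B)={c}  FIRST(C)={c}
iter 3: done
  FIRST(S)={a,b}  FIRST(A)={a,b}  FIRST(B)={c}  FIRST(C)={c}

FOLLOW sets:
initialize: $ ∈ FOLLOW(S)
pass 1:
  A→S c: FOLLOW(S) ⊇ FIRST(c) = {c}; new: +{c}
  B→C S a: FOLLOW(C) ⊇ FIRST(S) = {a,b}; new: +{a,b}
  B→C S a: FOLLOW(S) ⊇ FIRST(a) = {a}; new: +{a}
  S→a A: FOLLOW(A) ⊇ FOLLOW(S) ⊇ {$,a,c}; new: +{$,a,c}
  S→a B: FOLLOW(B) ⊇ FOLLOW(S) ⊇ {$,a,c}; new: +{$,a,c}
  S→b C: FOLLOW(C) ⊇ FOLLOW(S) ⊇ {$,a,c}; new: +{$,c}
  FOLLOW(S)={$,a,c}  FOLLOW(A)={$,a,c}  FOLLOW(B)={$,a,c}  FOLLOW(C)={$,a,b,c}
pass 2: done
  FOLLOW(S)={$,a,c}  FOLLOW(A)={$,a,c}  FOLLOW(B)={$,a,c}  FOLLOW(C)={$,a,b,c}

FOLLOW(C) = ["$", "a", "b", "c"]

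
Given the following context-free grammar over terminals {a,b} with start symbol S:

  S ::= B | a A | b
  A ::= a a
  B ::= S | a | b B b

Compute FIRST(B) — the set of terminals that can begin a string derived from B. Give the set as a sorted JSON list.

FIRST iteration:
[1]
  A via A→a a: +{a}
  B via B→a: +{a}
  B via B→b B b: +{b}
  S via S→B: +{a,b}
  FIRST[S]={a,b}  FIRST[A]={a}  FIRST[B]={a,b}
[2] — fixpoint
  FIRST[S]={a,b}  FIRST[A]={a}  FIRST[B]={a,b}

FIRST(B) = ["a", "b"]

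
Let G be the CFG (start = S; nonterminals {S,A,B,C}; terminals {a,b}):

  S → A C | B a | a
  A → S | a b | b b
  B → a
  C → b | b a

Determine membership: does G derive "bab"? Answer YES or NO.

CNF form of G:
  S -> A C | B T0 | a
  A -> A C | B T0 | T0 T1 | T1 T1 | a
  B -> a
  C -> T1 T0 | b
  T0 -> a
  T1 -> b

Fill CYK table bottom-up:
  T[0,0] 'b' = {C,T1}  orig:{C}
  T[1,1] 'a' = {A,B,S,T0}  orig:{A,B,S}
  T[2,2] 'b' = {C,T1}  orig:{C}
  T[0,1] 'ba' = {C}
  T[1,2] 'ab' = {A,S}
  T[0,2] 'bab' = ∅

S ∉ T[0,2] ⇒ NO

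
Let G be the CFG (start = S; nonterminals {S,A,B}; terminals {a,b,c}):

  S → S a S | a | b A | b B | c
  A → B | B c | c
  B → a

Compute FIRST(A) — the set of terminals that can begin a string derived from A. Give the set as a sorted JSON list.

FIRST sets, iterate to fixpoint:
iter 1:
  A via A→c: +{c}
  B via B→a: +{a}
  S via S→a: +{a}
  S via S→b A: +{b}
  S via S→c: +{c}
  S: {a,b,c}  A: {c}  B: {a}
iter 2:
  A via A→B: +{a}
  S: {a,b,c}  A: {a,c}  B: {a}
iter 3: (no change)
  S: {a,b,c}  A: {a,c}  B: {a}

FIRST(A) = ["a", "c"]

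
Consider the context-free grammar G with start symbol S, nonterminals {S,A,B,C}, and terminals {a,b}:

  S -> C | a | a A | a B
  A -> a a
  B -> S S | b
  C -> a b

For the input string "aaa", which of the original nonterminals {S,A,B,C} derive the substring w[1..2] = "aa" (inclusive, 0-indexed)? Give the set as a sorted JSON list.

CNF form of G:
  S -> T0 A | T0 B | T0 T1 | a
  A -> T0 T0
  B -> S S | b
  C -> T0 T1
  T0 -> a
  T1 -> b

CYK fill, restricted to cells inside w[1..2]:
  [1..1]={S,T0}  "a"  orig:{S}
  [2..2]={S,T0}  "a"  orig:{S}
  [1..2]={A,B}  "aa"

Original NTs in T[1,2] deriving "aa": ["A", "B"]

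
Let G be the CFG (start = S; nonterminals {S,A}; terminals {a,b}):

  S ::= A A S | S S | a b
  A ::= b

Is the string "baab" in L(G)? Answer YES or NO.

CNF form of G:
  S -> A X2 | S S | T0 T1
  A -> b
  T0 -> a
  T1 -> b
  X2 -> A S

CYK table (by increasing span):
  [0..0]={A,T1}  "b"  orig:{A}
  [1..1]={T0}  "a"  orig:{}
  [2..2]={T0}  "a"  orig:{}
  [3..3]={A,T1}  "b"  orig:{A}
  [0..1]=∅  "ba"
  [1..2]=∅  "aa"
  [2..3]={S}  "ab"
  [0..2]=∅  "baa"
  [1..3]=∅  "aab"
  [0..3]=∅  "baab"

S ∉ T[0,3] ⇒ NO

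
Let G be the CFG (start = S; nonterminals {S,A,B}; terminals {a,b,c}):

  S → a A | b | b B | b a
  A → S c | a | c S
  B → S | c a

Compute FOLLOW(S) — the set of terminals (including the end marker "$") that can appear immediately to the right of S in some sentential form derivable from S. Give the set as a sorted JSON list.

Compute FIRST by fixpoint:
iter 1:
  A via A→a: +{a}
  A via A→c S: +{c}
  B via B→c a: +{c}
  S via S→a A: +{a}
  S via S→b: +{b}
  FIRST(S)={a,b}  FIRST(A)={a,c}  FIRST(B)={c}
iter 2:
  A via A→S c: +{b}
  B via B→S: +{a,b}
  FIRST(S)={a,b}  FIRST(A)={a,b,c}  FIRST(B)={a,b,c}
iter 3: done
  FIRST(S)={a,b}  FIRST(A)={a,b,c}  FIRST(B)={a,b,c}

Compute FOLLOW by fixpoint:
initialize: $ ∈ FOLLOW(S)
round 1:
  A→S c: FOLLOW(S) ⊇ FIRST(c) = {c}; new: +{c}
  S→a A: FOLLOW(A) ⊇ FOLLOW(S) ⊇ {$,c}; new: +{$,c}
  S→b B: FOLLOW(B) ⊇ FOLLOW(S) ⊇ {$,c}; new: +{$,c}
  FOLLOW(S)={$,c}  FOLLOW(A)={$,c}  FOLLOW(B)={$,c}
round 2: — fixpoint
  FOLLOW(S)={$,c}  FOLLOW(A)={$,c}  FOLLOW(B)={$,c}

FOLLOW(S) = ["$", "c"]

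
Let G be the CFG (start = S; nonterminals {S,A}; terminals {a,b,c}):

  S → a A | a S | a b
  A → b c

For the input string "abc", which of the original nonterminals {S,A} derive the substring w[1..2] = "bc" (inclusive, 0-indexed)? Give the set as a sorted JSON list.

CNF form of G:
  S -> T2 A | T2 S | T2 T0
  A -> T0 T1
  T0 -> b
  T1 -> c
  T2 -> a

CYK table (by increasing span) (cells [i..j] with 1 ≤ i ≤ j ≤ 2 only):
  T[1,1] 'b' = {T0}  orig:{}
  T[2,2] 'c' = {T1}  orig:{}
  T[1,2] 'bc' = {A}

Original NTs in T[1,2] deriving "bc": ["A"]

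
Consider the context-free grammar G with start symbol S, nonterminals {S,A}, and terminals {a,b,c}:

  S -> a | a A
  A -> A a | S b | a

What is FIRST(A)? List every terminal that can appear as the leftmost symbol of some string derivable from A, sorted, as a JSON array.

FIRST iteration:
pass 1:
  A via A→a: +{a}
  S via S→a: +{a}
  S: {a}  A: {a}
pass 2: (stable)
  S: {a}  A: {a}

FIRST(A) = ["a"]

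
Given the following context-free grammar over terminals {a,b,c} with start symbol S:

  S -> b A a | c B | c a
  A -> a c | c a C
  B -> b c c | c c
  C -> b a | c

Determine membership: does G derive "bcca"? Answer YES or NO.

Convert to CNF:
  S -> T1 B | T1 T0 | T2 X5
  A -> T0 T1 | T1 X3
  B -> T1 T1 | T2 X4
  C -> T2 T0 | c
  T0 -> a
  T1 -> c
  T2 -> b
  X3 -> T0 C
  X4 -> T1 T1
  X5 -> A T0

Fill CYK table bottom-up:
  cell(0,0) b: {T2}  orig:{}
  cell(1,1) c: {C,T1}  orig:{C}
  cell(2,2) c: {C,T1}  orig:{C}
  cell(3,3) a: {T0}  orig:{}
  cell(0,1) bc: ∅
  cell(1,2) cc: {B,X4}  orig:{B}
  cell(2,3) ca: {S}
  cell(0,2) bcc: {B}
  cell(1,3) cca: ∅
  cell(0,3) bcca: ∅

S ∉ T[0,3] ⇒ NO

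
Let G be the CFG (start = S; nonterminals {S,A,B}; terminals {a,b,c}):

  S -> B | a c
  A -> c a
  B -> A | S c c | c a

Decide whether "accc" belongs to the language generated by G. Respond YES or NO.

Convert to CNF:
  S -> S X3 | T0 T1 | T1 T0
  A -> T0 T1
  B -> S X2 | T0 T1
  T0 -> c
  T1 -> a
  X2 -> T0 T0
  X3 -> T0 T0

CYK table (by increasing span):
  T[0,0] 'a' = {T1}  orig:{}
  T[1,1] 'c' = {T0}  orig:{}
  T[2,2] 'c' = {T0}  orig:{}
  T[3,3] 'c' = {T0}  orig:{}
  T[0,1] 'ac' = {S}
  T[1,2] 'cc' = {X2,X3}  orig:{}
  T[2,3] 'cc' = {X2,X3}  orig:{}
  T[0,2] 'acc' = ∅
  T[1,3] 'ccc' = ∅
  T[0,3] 'accc' = {B,S}

S ∈ T[0,3] ⇒ YES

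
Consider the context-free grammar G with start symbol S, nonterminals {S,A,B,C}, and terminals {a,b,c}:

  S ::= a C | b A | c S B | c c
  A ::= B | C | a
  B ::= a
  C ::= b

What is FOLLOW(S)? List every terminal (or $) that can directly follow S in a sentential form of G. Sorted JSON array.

FIRST sets, iterate to fixpoint:
[1]
  A via A→a: +{a}
  B via B→a: +{a}
  C via C→b: +{b}
  S via S→a C: +{a}
  S via S→b A: +{b}
  S via S→c S B: +{c}
  FIRST(S)={a,b,c}  FIRST(A)={a}  FIRST(B)={a}  FIRST(C)={b}
[2]
  A via A→C: +{b}
  FIRST(S)={a,b,c}  FIRST(A)={a,b}  FIRST(B)={a}  FIRST(C)={b}
[3] (no change)
  FIRST(S)={a,b,c}  FIRST(A)={a,b}  FIRST(B)={a}  FIRST(C)={b}

FOLLOW iteration:
seed FOLLOW(S) with $
iter 1:
  S→a C: FOLLOW(C) ⊇ FOLLOW(S) ⊇ {$}; new: +{$}
  S→b A: FOLLOW(A) ⊇ FOLLOW(S) ⊇ {$}; new: +{$}
  S→c S B: FOLLOW(S) ⊇ FIRST(B) = {a}; new: +{a}
  S→c S B: FOLLOW(B) ⊇ FOLLOW(S) ⊇ {$,a}; new: +{$,a}
  FOLLOW[S]={$,a}  FOLLOW[A]={$}  FOLLOW[B]={$,a}  FOLLOW[C]={$}
iter 2:
  S→a C: FOLLOW(C) ⊇ FOLLOW(S) ⊇ {$,a}; new: +{a}
  S→b A: FOLLOW(A) ⊇ FOLLOW(S) ⊇ {$,a}; new: +{a}
  FOLLOW[S]={$,a}  FOLLOW[A]={$,a}  FOLLOW[B]={$,a}  FOLLOW[C]={$,a}
iter 3: (stable)
  FOLLOW[S]={$,a}  FOLLOW[A]={$,a}  FOLLOW[B]={$,a}  FOLLOW[C]={$,a}

FOLLOW(S) = ["$", "a"]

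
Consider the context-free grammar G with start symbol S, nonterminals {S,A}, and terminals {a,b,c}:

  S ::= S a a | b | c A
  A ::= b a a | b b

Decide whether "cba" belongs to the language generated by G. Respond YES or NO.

CNF form of G:
  S -> S X4 | T2 A | b
  A -> T0 T0 | T0 X3
  T0 -> b
  T1 -> a
  T2 -> c
  X3 -> T1 T1
  X4 -> T1 T1

CYK fill:
  T[0,0] 'c' = {T2}  orig:{}
  T[1,1] 'b' = {S,T0}  orig:{S}
  T[2,2] 'a' = {T1}  orig:{}
  T[0,1] 'cb' = ∅
  T[1,2] 'ba' = ∅
  T[0,2] 'cba' = ∅

S ∉ T[0,2] ⇒ NO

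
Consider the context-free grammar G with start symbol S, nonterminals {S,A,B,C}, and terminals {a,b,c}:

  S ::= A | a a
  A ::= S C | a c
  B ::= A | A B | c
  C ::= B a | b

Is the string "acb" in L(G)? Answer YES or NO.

Convert to CNF:
  S -> S C | T0 T0 | T0 T1
  A -> S C | T0 T1
  B -> A B | S C | T0 T1 | c
  C -> B T0 | b
  T0 -> a
  T1 -> c

CYK fill:
  [0..0]={T0}  "a"  orig:{}
  [1..1]={B,T1}  "c"  orig:{B}
  [2..2]={C}  "b"
  [0..1]={A,B,S}  "ac"
  [1..2]=∅  "cb"
  [0..2]={A,B,S}  "acb"

S ∈ T[0,2] ⇒ YES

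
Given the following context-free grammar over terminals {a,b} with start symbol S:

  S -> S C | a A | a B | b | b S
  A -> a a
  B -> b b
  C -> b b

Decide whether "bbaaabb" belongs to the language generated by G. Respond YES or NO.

CNF form of G:
  S -> S C | T0 A | T0 B | T1 S | b
  A -> T0 T0
  B -> T1 T1
  C -> T1 T1
  T0 -> a
  T1 -> b

CYK table (by increasing span):
  T[0,0] 'b' = {S,T1}  orig:{S}
  T[1,1] 'b' = {S,T1}  orig:{S}
  T[2,2] 'a' = {T0}  orig:{}
  T[3,3] 'a' = {T0}  orig:{}
  T[4,4] 'a' = {T0}  orig:{}
  T[5,5] 'b' = {S,T1}  orig:{S}
  T[6,6] 'b' = {S,T1}  orig:{S}
  T[0,1] 'bb' = {B,C,S}
  T[1,2] 'ba' = ∅
  T[2,3] 'aa' = {A}
  T[3,4] 'aa' = {A}
  T[4,5] 'ab' = ∅
  T[5,6] 'bb' = {B,C,S}
  T[0,2] 'bba' = ∅
  T[1,3] 'baa' = ∅
  T[2,4] 'aaa' = {S}
  T[3,5] 'aab' = ∅
  T[4,6] 'abb' = {S}
  T[0,3] 'bbaa' = ∅
  T[1,4] 'baaa' = {S}
  T[2,5] 'aaab' = ∅
  T[3,6] 'aabb' = ∅
  T[0,4] 'bbaaa' = {S}
  T[1,5] 'baaab' = ∅
  T[2,6] 'aaabb' = {S}
  T[0,5] 'bbaaab' = ∅
  T[1,6] 'baaabb' = {S}
  T[0,6] 'bbaaabb' = {S}

S ∈ T[0,6] ⇒ YES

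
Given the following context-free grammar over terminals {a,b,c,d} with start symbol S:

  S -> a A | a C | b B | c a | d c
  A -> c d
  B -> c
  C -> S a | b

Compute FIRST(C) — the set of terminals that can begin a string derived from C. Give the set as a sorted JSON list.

FIRST iteration:
round 1:
  A via A→c d: +{c}
  B via B→c: +{c}
  C via C→b: +{b}
  S via S→a A: +{a}
  S via S→b B: +{b}
  S via S→c a: +{c}
  S via S→d c: +{d}
  FIRST[S]={a,b,c,d}  FIRST[A]={c}  FIRST[B]={c}  FIRST[C]={b}
round 2:
  C via C→S a: +{a,c,d}
  FIRST[S]={a,b,c,d}  FIRST[A]={c}  FIRST[B]={c}  FIRST[C]={a,b,c,d}
round 3: (no change)
  FIRST[S]={a,b,c,d}  FIRST[A]={c}  FIRST[B]={c}  FIRST[C]={a,b,c,d}

FIRST(C) = ["a", "b", "c", "d"]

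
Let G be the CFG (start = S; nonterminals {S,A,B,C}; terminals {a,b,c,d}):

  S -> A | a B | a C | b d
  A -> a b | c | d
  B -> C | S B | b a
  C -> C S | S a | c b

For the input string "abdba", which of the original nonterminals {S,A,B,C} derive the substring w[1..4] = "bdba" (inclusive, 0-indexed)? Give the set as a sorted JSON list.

Convert to CNF:
  S -> T0 B | T0 C | T0 T1 | T1 T3 | c | d
  A -> T0 T1 | c | d
  B -> C S | S B | S T0 | T1 T0 | T2 T1
  C -> C S | S T0 | T2 T1
  T0 -> a
  T1 -> b
  T2 -> c
  T3 -> d

Fill CYK table bottom-up, restricted to cells inside w[1..4]:
  cell(1,1) b: {T1}  orig:{}
  cell(2,2) d: {A,S,T3}  orig:{A,S}
  cell(3,3) b: {T1}  orig:{}
  cell(4,4) a: {T0}  orig:{}
  cell(1,2) bd: {S}
  cell(2,3) db: ∅
  cell(3,4) ba: {B}
  cell(1,3) bdb: ∅
  cell(2,4) dba: {B}
  cell(1,4) bdba: {B}

Original NTs in T[1,4] deriving "bdba": ["B"]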